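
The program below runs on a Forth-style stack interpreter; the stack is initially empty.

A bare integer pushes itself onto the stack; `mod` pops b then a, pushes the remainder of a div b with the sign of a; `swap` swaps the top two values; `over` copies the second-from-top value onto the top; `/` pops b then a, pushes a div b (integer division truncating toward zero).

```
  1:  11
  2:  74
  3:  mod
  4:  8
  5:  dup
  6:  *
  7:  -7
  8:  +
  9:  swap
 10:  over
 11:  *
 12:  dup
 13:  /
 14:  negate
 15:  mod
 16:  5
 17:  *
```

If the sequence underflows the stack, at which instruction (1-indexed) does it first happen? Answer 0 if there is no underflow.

11      11
74      11 74
mod     11
8       11 8
dup     11 8 8
*       11 64
-7      11 64 -7
+       11 57
swap    57 11
over    57 11 57
*       57 627
dup     57 627 627
/       57 1
negate  57 -1
mod     0
5       0 5
*       0

0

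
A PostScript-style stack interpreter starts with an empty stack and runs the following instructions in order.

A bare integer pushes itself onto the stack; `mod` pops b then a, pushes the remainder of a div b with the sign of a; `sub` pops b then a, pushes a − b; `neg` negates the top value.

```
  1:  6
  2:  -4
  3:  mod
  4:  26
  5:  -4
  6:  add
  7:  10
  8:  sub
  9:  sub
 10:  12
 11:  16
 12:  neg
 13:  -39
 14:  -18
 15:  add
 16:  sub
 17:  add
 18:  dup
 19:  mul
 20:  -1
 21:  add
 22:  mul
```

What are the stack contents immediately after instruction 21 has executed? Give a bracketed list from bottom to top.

[-10, 2808]

6   -> [6]
-4  -> [6, -4]
mod -> [2]
26  -> [2, 26]
-4  -> [2, 26, -4]
add -> [2, 22]
10  -> [2, 22, 10]
sub -> [2, 12]
sub -> [-10]
12  -> [-10, 12]
16  -> [-10, 12, 16]
neg -> [-10, 12, -16]
-39 -> [-10, 12, -16, -39]
-18 -> [-10, 12, -16, -39, -18]
add -> [-10, 12, -16, -57]
sub -> [-10, 12, 41]
add -> [-10, 53]
dup -> [-10, 53, 53]
mul -> [-10, 2809]
-1  -> [-10, 2809, -1]
add -> [-10, 2808]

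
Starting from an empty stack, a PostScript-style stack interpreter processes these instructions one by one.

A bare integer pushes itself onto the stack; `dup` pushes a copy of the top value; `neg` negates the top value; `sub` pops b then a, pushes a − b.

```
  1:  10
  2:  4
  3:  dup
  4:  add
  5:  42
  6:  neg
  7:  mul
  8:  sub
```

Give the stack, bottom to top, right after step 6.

10  → [10]
4   → [10, 4]
dup → [10, 4, 4]
add → [10, 8]
42  → [10, 8, 42]
neg → [10, 8, -42]

[10, 8, -42]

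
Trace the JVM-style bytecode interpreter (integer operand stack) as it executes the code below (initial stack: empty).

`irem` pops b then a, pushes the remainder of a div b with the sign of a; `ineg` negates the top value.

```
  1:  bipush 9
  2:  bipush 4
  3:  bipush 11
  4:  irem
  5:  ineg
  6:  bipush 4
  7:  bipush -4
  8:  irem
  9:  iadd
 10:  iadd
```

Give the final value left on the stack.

bipush 9  → 9
bipush 4  → 9 4
bipush 11 → 9 4 11
irem      → 9 4
ineg      → 9 -4
bipush 4  → 9 -4 4
bipush -4 → 9 -4 4 -4
irem      → 9 -4 0
iadd      → 9 -4
iadd      → 5

5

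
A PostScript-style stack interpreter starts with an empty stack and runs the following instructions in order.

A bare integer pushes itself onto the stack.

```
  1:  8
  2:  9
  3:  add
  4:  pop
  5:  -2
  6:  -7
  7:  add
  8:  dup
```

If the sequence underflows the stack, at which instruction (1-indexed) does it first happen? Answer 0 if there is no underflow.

0

8   → 8
9   → 8 9
add → 17
pop → (empty)
-2  → -2
-7  → -2 -7
add → -9
dup → -9 -9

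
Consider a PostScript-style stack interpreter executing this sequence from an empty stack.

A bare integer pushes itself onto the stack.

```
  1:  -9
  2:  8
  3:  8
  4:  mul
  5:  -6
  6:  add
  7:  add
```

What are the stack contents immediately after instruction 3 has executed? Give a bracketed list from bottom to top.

[-9, 8, 8]

-9 → [-9]
8  → [-9, 8]
8  → [-9, 8, 8]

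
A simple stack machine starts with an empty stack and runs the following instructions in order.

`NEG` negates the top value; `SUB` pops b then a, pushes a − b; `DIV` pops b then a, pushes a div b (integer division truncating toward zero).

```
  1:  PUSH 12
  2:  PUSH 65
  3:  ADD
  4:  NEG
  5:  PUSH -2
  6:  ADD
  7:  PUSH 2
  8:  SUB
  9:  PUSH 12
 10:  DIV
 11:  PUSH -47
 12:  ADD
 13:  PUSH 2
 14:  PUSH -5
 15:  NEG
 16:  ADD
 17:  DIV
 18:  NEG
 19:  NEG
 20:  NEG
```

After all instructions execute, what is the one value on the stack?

PUSH 12  → 12
PUSH 65  → 12 65
ADD      → 77
NEG      → -77
PUSH -2  → -77 -2
ADD      → -79
PUSH 2   → -79 2
SUB      → -81
PUSH 12  → -81 12
DIV      → -6
PUSH -47 → -6 -47
ADD      → -53
PUSH 2   → -53 2
PUSH -5  → -53 2 -5
NEG      → -53 2 5
ADD      → -53 7
DIV      → -7
NEG      → 7
NEG      → -7
NEG      → 7

7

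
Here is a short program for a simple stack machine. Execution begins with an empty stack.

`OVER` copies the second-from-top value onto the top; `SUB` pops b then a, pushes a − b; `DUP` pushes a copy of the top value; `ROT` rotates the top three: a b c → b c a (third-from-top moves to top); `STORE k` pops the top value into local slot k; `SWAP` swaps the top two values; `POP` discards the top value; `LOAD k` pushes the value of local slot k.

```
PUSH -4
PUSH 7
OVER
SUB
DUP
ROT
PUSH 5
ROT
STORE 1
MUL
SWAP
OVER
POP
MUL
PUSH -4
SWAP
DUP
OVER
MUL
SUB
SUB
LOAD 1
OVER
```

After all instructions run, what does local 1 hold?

11

PUSH -4 : [-4]
PUSH 7  : [-4, 7]
OVER    : [-4, 7, -4]
SUB     : [-4, 11]
DUP     : [-4, 11, 11]
ROT     : [11, 11, -4]
PUSH 5  : [11, 11, -4, 5]
ROT     : [11, -4, 5, 11]
STORE 1 : [11, -4, 5]
MUL     : [11, -20]
SWAP    : [-20, 11]
OVER    : [-20, 11, -20]
POP     : [-20, 11]
MUL     : [-220]
PUSH -4 : [-220, -4]
SWAP    : [-4, -220]
DUP     : [-4, -220, -220]
OVER    : [-4, -220, -220, -220]
MUL     : [-4, -220, 48400]
SUB     : [-4, -48620]
SUB     : [48616]
LOAD 1  : [48616, 11]
OVER    : [48616, 11, 48616]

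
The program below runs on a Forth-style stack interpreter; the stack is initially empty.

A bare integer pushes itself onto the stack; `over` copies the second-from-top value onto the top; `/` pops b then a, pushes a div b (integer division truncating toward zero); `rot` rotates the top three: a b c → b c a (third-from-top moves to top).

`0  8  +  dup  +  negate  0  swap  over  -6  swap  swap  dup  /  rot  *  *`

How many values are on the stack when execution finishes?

2

0      : [0]
8      : [0, 8]
+      : [8]
dup    : [8, 8]
+      : [16]
negate : [-16]
0      : [-16, 0]
swap   : [0, -16]
over   : [0, -16, 0]
-6     : [0, -16, 0, -6]
swap   : [0, -16, -6, 0]
swap   : [0, -16, 0, -6]
dup    : [0, -16, 0, -6, -6]
/      : [0, -16, 0, 1]
rot    : [0, 0, 1, -16]
*      : [0, 0, -16]
*      : [0, 0]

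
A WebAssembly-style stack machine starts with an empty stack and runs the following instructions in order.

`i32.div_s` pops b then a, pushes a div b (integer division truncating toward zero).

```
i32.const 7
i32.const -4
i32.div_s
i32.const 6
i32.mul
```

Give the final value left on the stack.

i32.const 7  → 7
i32.const -4 → 7 -4
i32.div_s    → -1
i32.const 6  → -1 6
i32.mul      → -6

-6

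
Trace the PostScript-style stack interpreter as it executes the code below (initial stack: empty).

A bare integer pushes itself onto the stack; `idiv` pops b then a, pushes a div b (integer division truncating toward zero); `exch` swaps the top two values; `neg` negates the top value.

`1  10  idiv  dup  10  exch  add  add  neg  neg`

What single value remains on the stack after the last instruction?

10

1     1
10    1 10
idiv  0
dup   0 0
10    0 0 10
exch  0 10 0
add   0 10
add   10
neg   -10
neg   10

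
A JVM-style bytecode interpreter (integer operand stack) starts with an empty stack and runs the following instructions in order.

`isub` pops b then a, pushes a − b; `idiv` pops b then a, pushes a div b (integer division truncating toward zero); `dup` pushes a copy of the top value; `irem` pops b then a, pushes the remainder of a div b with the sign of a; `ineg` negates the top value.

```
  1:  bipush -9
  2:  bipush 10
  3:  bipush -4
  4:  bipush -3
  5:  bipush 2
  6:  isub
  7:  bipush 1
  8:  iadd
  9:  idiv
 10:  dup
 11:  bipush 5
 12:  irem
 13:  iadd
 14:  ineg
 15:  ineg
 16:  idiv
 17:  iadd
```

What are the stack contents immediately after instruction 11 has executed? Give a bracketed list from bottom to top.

[-9, 10, 1, 1, 5]

bipush -9 : [-9]
bipush 10 : [-9, 10]
bipush -4 : [-9, 10, -4]
bipush -3 : [-9, 10, -4, -3]
bipush 2  : [-9, 10, -4, -3, 2]
isub      : [-9, 10, -4, -5]
bipush 1  : [-9, 10, -4, -5, 1]
iadd      : [-9, 10, -4, -4]
idiv      : [-9, 10, 1]
dup       : [-9, 10, 1, 1]
bipush 5  : [-9, 10, 1, 1, 5]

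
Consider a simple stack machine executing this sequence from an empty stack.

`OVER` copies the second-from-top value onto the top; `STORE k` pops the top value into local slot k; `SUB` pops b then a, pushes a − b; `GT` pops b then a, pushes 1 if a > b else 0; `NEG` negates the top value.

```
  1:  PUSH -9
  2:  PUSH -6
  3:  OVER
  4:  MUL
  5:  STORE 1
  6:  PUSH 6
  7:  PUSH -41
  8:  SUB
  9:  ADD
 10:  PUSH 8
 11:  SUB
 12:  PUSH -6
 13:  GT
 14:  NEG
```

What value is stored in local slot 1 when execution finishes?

54

PUSH -9  -> [-9]
PUSH -6  -> [-9, -6]
OVER     -> [-9, -6, -9]
MUL      -> [-9, 54]
STORE 1  -> [-9]
PUSH 6   -> [-9, 6]
PUSH -41 -> [-9, 6, -41]
SUB      -> [-9, 47]
ADD      -> [38]
PUSH 8   -> [38, 8]
SUB      -> [30]
PUSH -6  -> [30, -6]
GT       -> [1]
NEG      -> [-1]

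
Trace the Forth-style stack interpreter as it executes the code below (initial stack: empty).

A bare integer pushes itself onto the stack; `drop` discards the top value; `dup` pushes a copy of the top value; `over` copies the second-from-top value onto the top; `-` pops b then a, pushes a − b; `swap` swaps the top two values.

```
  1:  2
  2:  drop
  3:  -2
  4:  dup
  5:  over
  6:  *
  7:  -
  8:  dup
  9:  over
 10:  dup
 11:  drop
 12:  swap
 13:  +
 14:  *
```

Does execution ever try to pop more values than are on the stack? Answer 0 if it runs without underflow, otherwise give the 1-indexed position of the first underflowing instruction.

0

2    → [2]
drop → []
-2   → [-2]
dup  → [-2, -2]
over → [-2, -2, -2]
*    → [-2, 4]
-    → [-6]
dup  → [-6, -6]
over → [-6, -6, -6]
dup  → [-6, -6, -6, -6]
drop → [-6, -6, -6]
swap → [-6, -6, -6]
+    → [-6, -12]
*    → [72]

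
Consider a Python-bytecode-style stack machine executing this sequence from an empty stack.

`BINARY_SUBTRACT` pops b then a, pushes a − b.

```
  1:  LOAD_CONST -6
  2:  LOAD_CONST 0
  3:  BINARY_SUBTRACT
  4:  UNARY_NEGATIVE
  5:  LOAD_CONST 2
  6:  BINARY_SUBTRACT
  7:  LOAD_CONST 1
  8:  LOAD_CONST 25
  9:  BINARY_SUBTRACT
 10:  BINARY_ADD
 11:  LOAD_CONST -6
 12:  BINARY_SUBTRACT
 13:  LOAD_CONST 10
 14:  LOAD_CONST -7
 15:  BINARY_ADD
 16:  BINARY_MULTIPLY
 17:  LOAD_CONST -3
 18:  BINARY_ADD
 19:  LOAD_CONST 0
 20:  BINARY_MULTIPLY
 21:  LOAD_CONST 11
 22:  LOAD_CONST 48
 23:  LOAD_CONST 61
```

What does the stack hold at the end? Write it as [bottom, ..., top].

[0, 11, 48, 61]

LOAD_CONST -6    [-6]
LOAD_CONST 0     [-6, 0]
BINARY_SUBTRACT  [-6]
UNARY_NEGATIVE   [6]
LOAD_CONST 2     [6, 2]
BINARY_SUBTRACT  [4]
LOAD_CONST 1     [4, 1]
LOAD_CONST 25    [4, 1, 25]
BINARY_SUBTRACT  [4, -24]
BINARY_ADD       [-20]
LOAD_CONST -6    [-20, -6]
BINARY_SUBTRACT  [-14]
LOAD_CONST 10    [-14, 10]
LOAD_CONST -7    [-14, 10, -7]
BINARY_ADD       [-14, 3]
BINARY_MULTIPLY  [-42]
LOAD_CONST -3    [-42, -3]
BINARY_ADD       [-45]
LOAD_CONST 0     [-45, 0]
BINARY_MULTIPLY  [0]
LOAD_CONST 11    [0, 11]
LOAD_CONST 48    [0, 11, 48]
LOAD_CONST 61    [0, 11, 48, 61]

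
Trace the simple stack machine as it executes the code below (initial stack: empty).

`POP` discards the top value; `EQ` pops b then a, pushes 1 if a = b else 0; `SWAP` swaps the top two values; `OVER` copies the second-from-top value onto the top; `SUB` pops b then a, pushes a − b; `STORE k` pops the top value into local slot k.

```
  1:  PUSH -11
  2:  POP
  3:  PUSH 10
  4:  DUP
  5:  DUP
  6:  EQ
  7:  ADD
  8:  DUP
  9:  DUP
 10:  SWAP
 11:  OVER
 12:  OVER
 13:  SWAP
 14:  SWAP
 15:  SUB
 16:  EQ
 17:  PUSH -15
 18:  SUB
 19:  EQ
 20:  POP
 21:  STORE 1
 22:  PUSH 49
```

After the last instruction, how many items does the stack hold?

PUSH -11  -11
POP       (empty)
PUSH 10   10
DUP       10 10
DUP       10 10 10
EQ        10 1
ADD       11
DUP       11 11
DUP       11 11 11
SWAP      11 11 11
OVER      11 11 11 11
OVER      11 11 11 11 11
SWAP      11 11 11 11 11
SWAP      11 11 11 11 11
SUB       11 11 11 0
EQ        11 11 0
PUSH -15  11 11 0 -15
SUB       11 11 15
EQ        11 0
POP       11
STORE 1   (empty)
PUSH 49   49

1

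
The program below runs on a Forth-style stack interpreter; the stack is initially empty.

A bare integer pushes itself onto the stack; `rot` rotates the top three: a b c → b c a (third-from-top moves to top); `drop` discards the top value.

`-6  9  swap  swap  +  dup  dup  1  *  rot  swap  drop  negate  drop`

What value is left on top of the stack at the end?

3

-6      -6
9       -6 9
swap    9 -6
swap    -6 9
+       3
dup     3 3
dup     3 3 3
1       3 3 3 1
*       3 3 3
rot     3 3 3
swap    3 3 3
drop    3 3
negate  3 -3
drop    3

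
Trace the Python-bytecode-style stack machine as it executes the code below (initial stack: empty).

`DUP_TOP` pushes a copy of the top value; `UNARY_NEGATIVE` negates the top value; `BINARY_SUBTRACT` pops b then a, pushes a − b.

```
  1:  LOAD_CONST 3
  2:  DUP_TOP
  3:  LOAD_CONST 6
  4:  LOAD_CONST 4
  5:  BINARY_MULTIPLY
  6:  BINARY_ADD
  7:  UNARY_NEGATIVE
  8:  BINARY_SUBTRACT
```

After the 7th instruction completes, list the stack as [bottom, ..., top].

LOAD_CONST 3    -> [3]
DUP_TOP         -> [3, 3]
LOAD_CONST 6    -> [3, 3, 6]
LOAD_CONST 4    -> [3, 3, 6, 4]
BINARY_MULTIPLY -> [3, 3, 24]
BINARY_ADD      -> [3, 27]
UNARY_NEGATIVE  -> [3, -27]

[3, -27]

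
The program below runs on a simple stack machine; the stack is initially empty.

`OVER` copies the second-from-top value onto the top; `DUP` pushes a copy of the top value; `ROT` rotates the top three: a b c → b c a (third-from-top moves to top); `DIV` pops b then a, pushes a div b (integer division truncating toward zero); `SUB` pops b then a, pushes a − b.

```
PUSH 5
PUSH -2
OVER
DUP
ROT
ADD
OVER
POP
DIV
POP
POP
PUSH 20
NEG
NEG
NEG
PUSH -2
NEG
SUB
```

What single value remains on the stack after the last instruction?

-22

PUSH 5  : [5]
PUSH -2 : [5, -2]
OVER    : [5, -2, 5]
DUP     : [5, -2, 5, 5]
ROT     : [5, 5, 5, -2]
ADD     : [5, 5, 3]
OVER    : [5, 5, 3, 5]
POP     : [5, 5, 3]
DIV     : [5, 1]
POP     : [5]
POP     : []
PUSH 20 : [20]
NEG     : [-20]
NEG     : [20]
NEG     : [-20]
PUSH -2 : [-20, -2]
NEG     : [-20, 2]
SUB     : [-22]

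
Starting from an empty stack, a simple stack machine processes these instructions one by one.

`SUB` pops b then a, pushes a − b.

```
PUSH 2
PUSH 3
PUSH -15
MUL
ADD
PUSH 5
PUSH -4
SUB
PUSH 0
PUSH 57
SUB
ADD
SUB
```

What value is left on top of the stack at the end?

PUSH 2   → [2]
PUSH 3   → [2, 3]
PUSH -15 → [2, 3, -15]
MUL      → [2, -45]
ADD      → [-43]
PUSH 5   → [-43, 5]
PUSH -4  → [-43, 5, -4]
SUB      → [-43, 9]
PUSH 0   → [-43, 9, 0]
PUSH 57  → [-43, 9, 0, 57]
SUB      → [-43, 9, -57]
ADD      → [-43, -48]
SUB      → [5]

5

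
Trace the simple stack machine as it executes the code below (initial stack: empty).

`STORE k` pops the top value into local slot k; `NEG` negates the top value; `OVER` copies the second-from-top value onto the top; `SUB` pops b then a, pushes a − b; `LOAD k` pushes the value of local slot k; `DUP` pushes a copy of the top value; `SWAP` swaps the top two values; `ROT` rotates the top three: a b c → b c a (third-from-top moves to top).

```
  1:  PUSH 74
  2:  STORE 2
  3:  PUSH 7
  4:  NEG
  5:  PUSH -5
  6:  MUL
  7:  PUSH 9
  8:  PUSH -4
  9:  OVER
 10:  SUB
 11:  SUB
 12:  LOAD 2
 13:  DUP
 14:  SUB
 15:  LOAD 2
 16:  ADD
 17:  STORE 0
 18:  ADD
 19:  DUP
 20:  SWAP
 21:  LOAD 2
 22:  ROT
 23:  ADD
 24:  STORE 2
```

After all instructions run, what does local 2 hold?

131

PUSH 74 : 74
STORE 2 : (empty)
PUSH 7  : 7
NEG     : -7
PUSH -5 : -7 -5
MUL     : 35
PUSH 9  : 35 9
PUSH -4 : 35 9 -4
OVER    : 35 9 -4 9
SUB     : 35 9 -13
SUB     : 35 22
LOAD 2  : 35 22 74
DUP     : 35 22 74 74
SUB     : 35 22 0
LOAD 2  : 35 22 0 74
ADD     : 35 22 74
STORE 0 : 35 22
ADD     : 57
DUP     : 57 57
SWAP    : 57 57
LOAD 2  : 57 57 74
ROT     : 57 74 57
ADD     : 57 131
STORE 2 : 57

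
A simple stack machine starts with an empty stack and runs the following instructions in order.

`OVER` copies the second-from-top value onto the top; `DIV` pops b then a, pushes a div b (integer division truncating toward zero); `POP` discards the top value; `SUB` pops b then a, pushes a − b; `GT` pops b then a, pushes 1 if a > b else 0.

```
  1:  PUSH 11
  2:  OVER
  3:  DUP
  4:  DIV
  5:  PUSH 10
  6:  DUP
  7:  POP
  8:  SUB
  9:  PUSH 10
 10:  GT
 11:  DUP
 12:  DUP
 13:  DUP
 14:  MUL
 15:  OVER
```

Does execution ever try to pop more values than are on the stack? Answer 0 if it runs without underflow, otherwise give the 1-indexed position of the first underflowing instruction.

2

PUSH 11  [11]
OVER  — needs 2 operands, stack has 1 → underflow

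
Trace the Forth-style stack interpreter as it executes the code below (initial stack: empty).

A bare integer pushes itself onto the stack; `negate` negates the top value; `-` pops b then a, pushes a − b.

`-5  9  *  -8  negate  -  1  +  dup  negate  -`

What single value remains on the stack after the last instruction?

-104

-5     → [-5]
9      → [-5, 9]
*      → [-45]
-8     → [-45, -8]
negate → [-45, 8]
-      → [-53]
1      → [-53, 1]
+      → [-52]
dup    → [-52, -52]
negate → [-52, 52]
-      → [-104]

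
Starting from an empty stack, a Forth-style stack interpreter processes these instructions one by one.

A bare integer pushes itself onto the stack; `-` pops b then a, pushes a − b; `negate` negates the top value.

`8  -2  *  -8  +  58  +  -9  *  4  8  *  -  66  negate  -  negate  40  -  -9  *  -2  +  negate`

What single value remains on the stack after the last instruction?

8      -> 8
-2     -> 8 -2
*      -> -16
-8     -> -16 -8
+      -> -24
58     -> -24 58
+      -> 34
-9     -> 34 -9
*      -> -306
4      -> -306 4
8      -> -306 4 8
*      -> -306 32
-      -> -338
66     -> -338 66
negate -> -338 -66
-      -> -272
negate -> 272
40     -> 272 40
-      -> 232
-9     -> 232 -9
*      -> -2088
-2     -> -2088 -2
+      -> -2090
negate -> 2090

2090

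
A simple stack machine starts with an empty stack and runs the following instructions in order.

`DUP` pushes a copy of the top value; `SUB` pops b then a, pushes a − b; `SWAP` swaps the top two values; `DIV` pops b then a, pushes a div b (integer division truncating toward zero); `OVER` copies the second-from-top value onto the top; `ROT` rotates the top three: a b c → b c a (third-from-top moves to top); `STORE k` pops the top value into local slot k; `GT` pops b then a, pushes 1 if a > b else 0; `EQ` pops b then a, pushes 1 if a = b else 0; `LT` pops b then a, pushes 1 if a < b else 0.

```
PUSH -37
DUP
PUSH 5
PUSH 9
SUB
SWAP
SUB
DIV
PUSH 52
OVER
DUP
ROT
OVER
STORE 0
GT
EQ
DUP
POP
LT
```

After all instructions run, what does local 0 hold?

-1

PUSH -37  -37
DUP       -37 -37
PUSH 5    -37 -37 5
PUSH 9    -37 -37 5 9
SUB       -37 -37 -4
SWAP      -37 -4 -37
SUB       -37 33
DIV       -1
PUSH 52   -1 52
OVER      -1 52 -1
DUP       -1 52 -1 -1
ROT       -1 -1 -1 52
OVER      -1 -1 -1 52 -1
STORE 0   -1 -1 -1 52
GT        -1 -1 0
EQ        -1 0
DUP       -1 0 0
POP       -1 0
LT        1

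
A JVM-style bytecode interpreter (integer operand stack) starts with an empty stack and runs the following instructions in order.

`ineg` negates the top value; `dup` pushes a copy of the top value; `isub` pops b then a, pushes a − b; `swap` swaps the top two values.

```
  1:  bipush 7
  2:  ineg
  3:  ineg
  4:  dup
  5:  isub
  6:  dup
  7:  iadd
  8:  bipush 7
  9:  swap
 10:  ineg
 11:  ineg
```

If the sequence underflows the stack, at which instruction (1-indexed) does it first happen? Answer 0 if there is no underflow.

bipush 7 → 7
ineg     → -7
ineg     → 7
dup      → 7 7
isub     → 0
dup      → 0 0
iadd     → 0
bipush 7 → 0 7
swap     → 7 0
ineg     → 7 0
ineg     → 7 0

0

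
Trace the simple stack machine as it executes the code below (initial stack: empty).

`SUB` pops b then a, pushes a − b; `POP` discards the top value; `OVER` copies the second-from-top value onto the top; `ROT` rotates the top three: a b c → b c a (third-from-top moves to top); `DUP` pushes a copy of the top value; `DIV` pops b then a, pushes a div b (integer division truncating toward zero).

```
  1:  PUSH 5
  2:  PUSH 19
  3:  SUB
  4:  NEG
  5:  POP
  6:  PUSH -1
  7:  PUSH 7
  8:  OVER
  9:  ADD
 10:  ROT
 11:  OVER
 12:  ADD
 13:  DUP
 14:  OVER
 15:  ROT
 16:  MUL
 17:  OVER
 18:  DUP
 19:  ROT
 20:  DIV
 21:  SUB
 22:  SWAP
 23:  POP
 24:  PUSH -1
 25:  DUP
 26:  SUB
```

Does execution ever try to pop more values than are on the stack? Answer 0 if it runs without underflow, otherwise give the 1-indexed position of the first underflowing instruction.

10

PUSH 5   [5]
PUSH 19  [5, 19]
SUB      [-14]
NEG      [14]
POP      []
PUSH -1  [-1]
PUSH 7   [-1, 7]
OVER     [-1, 7, -1]
ADD      [-1, 6]
ROT  — needs 3 operands, stack has 2 → underflow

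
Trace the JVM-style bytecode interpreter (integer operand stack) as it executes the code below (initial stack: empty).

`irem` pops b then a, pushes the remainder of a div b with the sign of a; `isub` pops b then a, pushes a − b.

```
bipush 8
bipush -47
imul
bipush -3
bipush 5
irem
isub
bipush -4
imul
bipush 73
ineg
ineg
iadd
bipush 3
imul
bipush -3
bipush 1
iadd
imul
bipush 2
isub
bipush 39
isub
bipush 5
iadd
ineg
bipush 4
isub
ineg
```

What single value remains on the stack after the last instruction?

-9422

bipush 8   -> 8
bipush -47 -> 8 -47
imul       -> -376
bipush -3  -> -376 -3
bipush 5   -> -376 -3 5
irem       -> -376 -3
isub       -> -373
bipush -4  -> -373 -4
imul       -> 1492
bipush 73  -> 1492 73
ineg       -> 1492 -73
ineg       -> 1492 73
iadd       -> 1565
bipush 3   -> 1565 3
imul       -> 4695
bipush -3  -> 4695 -3
bipush 1   -> 4695 -3 1
iadd       -> 4695 -2
imul       -> -9390
bipush 2   -> -9390 2
isub       -> -9392
bipush 39  -> -9392 39
isub       -> -9431
bipush 5   -> -9431 5
iadd       -> -9426
ineg       -> 9426
bipush 4   -> 9426 4
isub       -> 9422
ineg       -> -9422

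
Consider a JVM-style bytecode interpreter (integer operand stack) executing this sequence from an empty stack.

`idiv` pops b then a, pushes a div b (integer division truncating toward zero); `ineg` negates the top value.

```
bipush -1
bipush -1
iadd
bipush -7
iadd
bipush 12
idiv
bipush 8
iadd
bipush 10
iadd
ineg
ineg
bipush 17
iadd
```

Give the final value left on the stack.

35

bipush -1 → -1
bipush -1 → -1 -1
iadd      → -2
bipush -7 → -2 -7
iadd      → -9
bipush 12 → -9 12
idiv      → 0
bipush 8  → 0 8
iadd      → 8
bipush 10 → 8 10
iadd      → 18
ineg      → -18
ineg      → 18
bipush 17 → 18 17
iadd      → 35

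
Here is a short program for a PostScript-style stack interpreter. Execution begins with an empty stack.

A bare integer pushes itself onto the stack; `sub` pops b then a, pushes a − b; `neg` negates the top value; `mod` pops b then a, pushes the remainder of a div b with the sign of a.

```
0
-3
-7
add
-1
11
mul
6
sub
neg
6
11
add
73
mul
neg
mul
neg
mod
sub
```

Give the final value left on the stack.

10

0   → [0]
-3  → [0, -3]
-7  → [0, -3, -7]
add → [0, -10]
-1  → [0, -10, -1]
11  → [0, -10, -1, 11]
mul → [0, -10, -11]
6   → [0, -10, -11, 6]
sub → [0, -10, -17]
neg → [0, -10, 17]
6   → [0, -10, 17, 6]
11  → [0, -10, 17, 6, 11]
add → [0, -10, 17, 17]
73  → [0, -10, 17, 17, 73]
mul → [0, -10, 17, 1241]
neg → [0, -10, 17, -1241]
mul → [0, -10, -21097]
neg → [0, -10, 21097]
mod → [0, -10]
sub → [10]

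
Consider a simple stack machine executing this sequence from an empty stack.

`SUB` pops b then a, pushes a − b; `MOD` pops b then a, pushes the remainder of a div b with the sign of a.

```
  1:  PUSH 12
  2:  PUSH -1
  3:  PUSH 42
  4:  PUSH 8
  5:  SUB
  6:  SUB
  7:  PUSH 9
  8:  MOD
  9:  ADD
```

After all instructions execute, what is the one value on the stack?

4

PUSH 12 : [12]
PUSH -1 : [12, -1]
PUSH 42 : [12, -1, 42]
PUSH 8  : [12, -1, 42, 8]
SUB     : [12, -1, 34]
SUB     : [12, -35]
PUSH 9  : [12, -35, 9]
MOD     : [12, -8]
ADD     : [4]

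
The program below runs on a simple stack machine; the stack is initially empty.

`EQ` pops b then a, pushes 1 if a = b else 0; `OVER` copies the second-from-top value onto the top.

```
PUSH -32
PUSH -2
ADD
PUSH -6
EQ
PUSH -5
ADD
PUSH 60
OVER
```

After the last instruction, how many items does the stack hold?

PUSH -32 : [-32]
PUSH -2  : [-32, -2]
ADD      : [-34]
PUSH -6  : [-34, -6]
EQ       : [0]
PUSH -5  : [0, -5]
ADD      : [-5]
PUSH 60  : [-5, 60]
OVER     : [-5, 60, -5]

3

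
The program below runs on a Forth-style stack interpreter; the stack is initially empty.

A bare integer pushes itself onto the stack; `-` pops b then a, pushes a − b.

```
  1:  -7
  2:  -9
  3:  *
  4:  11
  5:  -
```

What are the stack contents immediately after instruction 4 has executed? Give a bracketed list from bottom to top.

-7 → [-7]
-9 → [-7, -9]
*  → [63]
11 → [63, 11]

[63, 11]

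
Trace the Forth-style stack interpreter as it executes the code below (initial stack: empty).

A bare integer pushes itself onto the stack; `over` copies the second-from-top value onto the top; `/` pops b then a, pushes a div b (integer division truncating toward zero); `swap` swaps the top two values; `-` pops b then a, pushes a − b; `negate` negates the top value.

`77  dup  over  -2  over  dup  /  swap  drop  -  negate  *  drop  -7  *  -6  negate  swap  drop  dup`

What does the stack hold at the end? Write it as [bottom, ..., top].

[6, 6]

77     -> 77
dup    -> 77 77
over   -> 77 77 77
-2     -> 77 77 77 -2
over   -> 77 77 77 -2 77
dup    -> 77 77 77 -2 77 77
/      -> 77 77 77 -2 1
swap   -> 77 77 77 1 -2
drop   -> 77 77 77 1
-      -> 77 77 76
negate -> 77 77 -76
*      -> 77 -5852
drop   -> 77
-7     -> 77 -7
*      -> -539
-6     -> -539 -6
negate -> -539 6
swap   -> 6 -539
drop   -> 6
dup    -> 6 6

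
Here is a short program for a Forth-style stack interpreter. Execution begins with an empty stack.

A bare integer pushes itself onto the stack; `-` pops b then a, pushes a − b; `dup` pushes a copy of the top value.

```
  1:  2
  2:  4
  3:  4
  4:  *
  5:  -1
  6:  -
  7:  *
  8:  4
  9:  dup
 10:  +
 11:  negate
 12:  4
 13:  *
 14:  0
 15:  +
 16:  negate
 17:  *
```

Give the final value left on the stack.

2      → [2]
4      → [2, 4]
4      → [2, 4, 4]
*      → [2, 16]
-1     → [2, 16, -1]
-      → [2, 17]
*      → [34]
4      → [34, 4]
dup    → [34, 4, 4]
+      → [34, 8]
negate → [34, -8]
4      → [34, -8, 4]
*      → [34, -32]
0      → [34, -32, 0]
+      → [34, -32]
negate → [34, 32]
*      → [1088]

1088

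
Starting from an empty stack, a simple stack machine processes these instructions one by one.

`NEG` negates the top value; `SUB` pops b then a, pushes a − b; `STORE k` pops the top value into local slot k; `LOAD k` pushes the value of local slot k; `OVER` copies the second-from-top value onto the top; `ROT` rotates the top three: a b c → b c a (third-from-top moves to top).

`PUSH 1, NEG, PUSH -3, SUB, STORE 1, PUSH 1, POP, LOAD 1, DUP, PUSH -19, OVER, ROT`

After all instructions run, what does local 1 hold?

PUSH 1    [1]
NEG       [-1]
PUSH -3   [-1, -3]
SUB       [2]
STORE 1   []
PUSH 1    [1]
POP       []
LOAD 1    [2]
DUP       [2, 2]
PUSH -19  [2, 2, -19]
OVER      [2, 2, -19, 2]
ROT       [2, -19, 2, 2]

2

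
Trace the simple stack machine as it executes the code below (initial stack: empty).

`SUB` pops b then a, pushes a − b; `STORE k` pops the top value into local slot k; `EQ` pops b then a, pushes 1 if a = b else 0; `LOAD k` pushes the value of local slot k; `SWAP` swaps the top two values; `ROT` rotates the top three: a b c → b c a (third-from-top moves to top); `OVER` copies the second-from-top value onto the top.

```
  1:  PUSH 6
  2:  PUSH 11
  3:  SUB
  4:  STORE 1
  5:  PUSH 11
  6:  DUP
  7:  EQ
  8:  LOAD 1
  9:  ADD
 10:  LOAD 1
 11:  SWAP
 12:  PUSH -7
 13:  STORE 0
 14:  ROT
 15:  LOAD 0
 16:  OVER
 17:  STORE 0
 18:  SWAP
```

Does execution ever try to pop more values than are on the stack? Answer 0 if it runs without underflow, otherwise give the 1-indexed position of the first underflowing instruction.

14

PUSH 6  -> 6
PUSH 11 -> 6 11
SUB     -> -5
STORE 1 -> (empty)
PUSH 11 -> 11
DUP     -> 11 11
EQ      -> 1
LOAD 1  -> 1 -5
ADD     -> -4
LOAD 1  -> -4 -5
SWAP    -> -5 -4
PUSH -7 -> -5 -4 -7
STORE 0 -> -5 -4
ROT  — needs 3 operands, stack has 2 → underflow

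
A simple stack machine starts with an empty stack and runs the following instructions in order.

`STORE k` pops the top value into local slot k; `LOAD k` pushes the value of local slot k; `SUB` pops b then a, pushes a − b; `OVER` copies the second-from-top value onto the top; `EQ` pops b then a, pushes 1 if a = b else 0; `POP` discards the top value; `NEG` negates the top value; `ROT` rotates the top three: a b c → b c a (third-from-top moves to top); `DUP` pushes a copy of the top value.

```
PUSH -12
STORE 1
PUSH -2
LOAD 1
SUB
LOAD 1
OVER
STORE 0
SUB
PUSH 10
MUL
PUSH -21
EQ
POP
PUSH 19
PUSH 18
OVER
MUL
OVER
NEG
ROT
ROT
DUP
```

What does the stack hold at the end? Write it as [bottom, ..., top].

PUSH -12 : [-12]
STORE 1  : []
PUSH -2  : [-2]
LOAD 1   : [-2, -12]
SUB      : [10]
LOAD 1   : [10, -12]
OVER     : [10, -12, 10]
STORE 0  : [10, -12]
SUB      : [22]
PUSH 10  : [22, 10]
MUL      : [220]
PUSH -21 : [220, -21]
EQ       : [0]
POP      : []
PUSH 19  : [19]
PUSH 18  : [19, 18]
OVER     : [19, 18, 19]
MUL      : [19, 342]
OVER     : [19, 342, 19]
NEG      : [19, 342, -19]
ROT      : [342, -19, 19]
ROT      : [-19, 19, 342]
DUP      : [-19, 19, 342, 342]

[-19, 19, 342, 342]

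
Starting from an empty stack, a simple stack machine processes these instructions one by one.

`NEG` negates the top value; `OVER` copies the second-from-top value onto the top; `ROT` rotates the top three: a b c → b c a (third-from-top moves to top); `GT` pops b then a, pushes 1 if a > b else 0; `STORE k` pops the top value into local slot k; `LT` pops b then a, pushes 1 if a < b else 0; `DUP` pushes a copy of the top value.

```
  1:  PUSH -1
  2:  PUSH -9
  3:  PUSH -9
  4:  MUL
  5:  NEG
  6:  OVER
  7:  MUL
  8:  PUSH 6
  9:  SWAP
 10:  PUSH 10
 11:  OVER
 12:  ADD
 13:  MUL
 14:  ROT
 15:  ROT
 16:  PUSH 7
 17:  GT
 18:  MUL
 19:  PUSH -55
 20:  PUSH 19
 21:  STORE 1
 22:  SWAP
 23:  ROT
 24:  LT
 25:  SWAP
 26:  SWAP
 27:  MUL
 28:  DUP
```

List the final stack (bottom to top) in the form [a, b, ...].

[-55, -55]

PUSH -1  : [-1]
PUSH -9  : [-1, -9]
PUSH -9  : [-1, -9, -9]
MUL      : [-1, 81]
NEG      : [-1, -81]
OVER     : [-1, -81, -1]
MUL      : [-1, 81]
PUSH 6   : [-1, 81, 6]
SWAP     : [-1, 6, 81]
PUSH 10  : [-1, 6, 81, 10]
OVER     : [-1, 6, 81, 10, 81]
ADD      : [-1, 6, 81, 91]
MUL      : [-1, 6, 7371]
ROT      : [6, 7371, -1]
ROT      : [7371, -1, 6]
PUSH 7   : [7371, -1, 6, 7]
GT       : [7371, -1, 0]
MUL      : [7371, 0]
PUSH -55 : [7371, 0, -55]
PUSH 19  : [7371, 0, -55, 19]
STORE 1  : [7371, 0, -55]
SWAP     : [7371, -55, 0]
ROT      : [-55, 0, 7371]
LT       : [-55, 1]
SWAP     : [1, -55]
SWAP     : [-55, 1]
MUL      : [-55]
DUP      : [-55, -55]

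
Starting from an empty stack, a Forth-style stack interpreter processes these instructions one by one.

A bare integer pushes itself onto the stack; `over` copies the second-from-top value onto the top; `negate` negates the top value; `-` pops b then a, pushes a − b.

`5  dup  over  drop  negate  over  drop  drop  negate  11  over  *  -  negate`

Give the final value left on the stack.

-50

5      : [5]
dup    : [5, 5]
over   : [5, 5, 5]
drop   : [5, 5]
negate : [5, -5]
over   : [5, -5, 5]
drop   : [5, -5]
drop   : [5]
negate : [-5]
11     : [-5, 11]
over   : [-5, 11, -5]
*      : [-5, -55]
-      : [50]
negate : [-50]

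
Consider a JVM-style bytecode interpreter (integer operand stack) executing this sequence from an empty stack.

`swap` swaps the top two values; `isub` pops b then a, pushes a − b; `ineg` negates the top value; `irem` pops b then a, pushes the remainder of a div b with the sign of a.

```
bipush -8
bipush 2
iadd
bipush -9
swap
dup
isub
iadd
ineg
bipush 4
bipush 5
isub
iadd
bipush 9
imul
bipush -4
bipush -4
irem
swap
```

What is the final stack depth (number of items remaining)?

bipush -8 → [-8]
bipush 2  → [-8, 2]
iadd      → [-6]
bipush -9 → [-6, -9]
swap      → [-9, -6]
dup       → [-9, -6, -6]
isub      → [-9, 0]
iadd      → [-9]
ineg      → [9]
bipush 4  → [9, 4]
bipush 5  → [9, 4, 5]
isub      → [9, -1]
iadd      → [8]
bipush 9  → [8, 9]
imul      → [72]
bipush -4 → [72, -4]
bipush -4 → [72, -4, -4]
irem      → [72, 0]
swap      → [0, 72]

2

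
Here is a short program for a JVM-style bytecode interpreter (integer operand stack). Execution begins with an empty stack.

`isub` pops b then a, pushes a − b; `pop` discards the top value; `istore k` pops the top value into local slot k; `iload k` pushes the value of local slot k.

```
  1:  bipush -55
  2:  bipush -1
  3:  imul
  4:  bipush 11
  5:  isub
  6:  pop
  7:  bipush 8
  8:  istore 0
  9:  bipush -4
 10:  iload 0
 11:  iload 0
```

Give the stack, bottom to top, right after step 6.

bipush -55  -55
bipush -1   -55 -1
imul        55
bipush 11   55 11
isub        44
pop         (empty)

[]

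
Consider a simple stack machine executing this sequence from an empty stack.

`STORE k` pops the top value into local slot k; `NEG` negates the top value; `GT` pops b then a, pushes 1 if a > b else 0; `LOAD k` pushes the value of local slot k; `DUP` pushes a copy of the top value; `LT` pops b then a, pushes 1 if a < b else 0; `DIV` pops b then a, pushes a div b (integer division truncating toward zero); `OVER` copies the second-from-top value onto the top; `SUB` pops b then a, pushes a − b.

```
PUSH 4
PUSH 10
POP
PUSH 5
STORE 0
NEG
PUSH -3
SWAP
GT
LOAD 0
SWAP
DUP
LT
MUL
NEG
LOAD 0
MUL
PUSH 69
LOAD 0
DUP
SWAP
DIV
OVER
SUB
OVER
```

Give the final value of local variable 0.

PUSH 4  → [4]
PUSH 10 → [4, 10]
POP     → [4]
PUSH 5  → [4, 5]
STORE 0 → [4]
NEG     → [-4]
PUSH -3 → [-4, -3]
SWAP    → [-3, -4]
GT      → [1]
LOAD 0  → [1, 5]
SWAP    → [5, 1]
DUP     → [5, 1, 1]
LT      → [5, 0]
MUL     → [0]
NEG     → [0]
LOAD 0  → [0, 5]
MUL     → [0]
PUSH 69 → [0, 69]
LOAD 0  → [0, 69, 5]
DUP     → [0, 69, 5, 5]
SWAP    → [0, 69, 5, 5]
DIV     → [0, 69, 1]
OVER    → [0, 69, 1, 69]
SUB     → [0, 69, -68]
OVER    → [0, 69, -68, 69]

5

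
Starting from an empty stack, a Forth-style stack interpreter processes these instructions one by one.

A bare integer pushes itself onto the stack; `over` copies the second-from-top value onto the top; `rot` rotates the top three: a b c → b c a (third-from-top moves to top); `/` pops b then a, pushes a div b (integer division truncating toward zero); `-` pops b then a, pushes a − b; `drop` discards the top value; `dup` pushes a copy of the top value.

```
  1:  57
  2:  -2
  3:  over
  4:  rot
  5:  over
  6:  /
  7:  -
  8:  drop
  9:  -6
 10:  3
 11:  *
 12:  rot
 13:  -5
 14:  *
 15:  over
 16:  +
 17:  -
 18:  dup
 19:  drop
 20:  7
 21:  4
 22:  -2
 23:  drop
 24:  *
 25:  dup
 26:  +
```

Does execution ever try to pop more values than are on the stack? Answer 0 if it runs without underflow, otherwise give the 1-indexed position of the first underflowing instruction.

57   → [57]
-2   → [57, -2]
over → [57, -2, 57]
rot  → [-2, 57, 57]
over → [-2, 57, 57, 57]
/    → [-2, 57, 1]
-    → [-2, 56]
drop → [-2]
-6   → [-2, -6]
3    → [-2, -6, 3]
*    → [-2, -18]
rot  — needs 3 operands, stack has 2 → underflow

12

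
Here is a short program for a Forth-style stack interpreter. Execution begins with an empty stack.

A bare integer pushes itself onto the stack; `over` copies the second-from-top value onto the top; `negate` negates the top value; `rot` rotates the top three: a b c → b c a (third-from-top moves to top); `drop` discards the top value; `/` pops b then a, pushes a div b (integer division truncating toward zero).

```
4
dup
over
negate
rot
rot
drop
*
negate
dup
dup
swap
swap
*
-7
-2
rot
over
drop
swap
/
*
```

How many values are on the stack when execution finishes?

2

4      : [4]
dup    : [4, 4]
over   : [4, 4, 4]
negate : [4, 4, -4]
rot    : [4, -4, 4]
rot    : [-4, 4, 4]
drop   : [-4, 4]
*      : [-16]
negate : [16]
dup    : [16, 16]
dup    : [16, 16, 16]
swap   : [16, 16, 16]
swap   : [16, 16, 16]
*      : [16, 256]
-7     : [16, 256, -7]
-2     : [16, 256, -7, -2]
rot    : [16, -7, -2, 256]
over   : [16, -7, -2, 256, -2]
drop   : [16, -7, -2, 256]
swap   : [16, -7, 256, -2]
/      : [16, -7, -128]
*      : [16, 896]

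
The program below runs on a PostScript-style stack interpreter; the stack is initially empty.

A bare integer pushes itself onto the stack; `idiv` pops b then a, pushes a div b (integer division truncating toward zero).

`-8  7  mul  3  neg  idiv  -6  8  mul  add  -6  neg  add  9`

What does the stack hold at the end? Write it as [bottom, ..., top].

[-24, 9]

-8   -> [-8]
7    -> [-8, 7]
mul  -> [-56]
3    -> [-56, 3]
neg  -> [-56, -3]
idiv -> [18]
-6   -> [18, -6]
8    -> [18, -6, 8]
mul  -> [18, -48]
add  -> [-30]
-6   -> [-30, -6]
neg  -> [-30, 6]
add  -> [-24]
9    -> [-24, 9]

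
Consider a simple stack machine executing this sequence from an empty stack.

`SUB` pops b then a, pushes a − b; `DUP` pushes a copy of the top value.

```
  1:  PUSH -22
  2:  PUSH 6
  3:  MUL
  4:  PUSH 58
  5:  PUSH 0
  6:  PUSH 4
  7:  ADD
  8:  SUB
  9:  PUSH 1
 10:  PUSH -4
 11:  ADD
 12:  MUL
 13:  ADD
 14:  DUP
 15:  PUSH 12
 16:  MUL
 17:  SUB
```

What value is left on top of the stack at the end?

3234

PUSH -22  [-22]
PUSH 6    [-22, 6]
MUL       [-132]
PUSH 58   [-132, 58]
PUSH 0    [-132, 58, 0]
PUSH 4    [-132, 58, 0, 4]
ADD       [-132, 58, 4]
SUB       [-132, 54]
PUSH 1    [-132, 54, 1]
PUSH -4   [-132, 54, 1, -4]
ADD       [-132, 54, -3]
MUL       [-132, -162]
ADD       [-294]
DUP       [-294, -294]
PUSH 12   [-294, -294, 12]
MUL       [-294, -3528]
SUB       [3234]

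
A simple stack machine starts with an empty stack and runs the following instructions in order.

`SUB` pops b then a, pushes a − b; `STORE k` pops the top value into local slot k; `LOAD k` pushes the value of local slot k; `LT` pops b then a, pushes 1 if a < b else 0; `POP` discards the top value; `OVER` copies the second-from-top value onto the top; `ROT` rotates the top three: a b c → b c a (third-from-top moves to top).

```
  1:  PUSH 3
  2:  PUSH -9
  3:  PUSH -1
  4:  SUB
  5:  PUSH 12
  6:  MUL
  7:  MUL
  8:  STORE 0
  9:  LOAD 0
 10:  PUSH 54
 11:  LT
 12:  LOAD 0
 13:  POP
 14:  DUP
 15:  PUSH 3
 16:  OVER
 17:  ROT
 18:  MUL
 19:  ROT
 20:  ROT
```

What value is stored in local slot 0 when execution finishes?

-288

PUSH 3  → 3
PUSH -9 → 3 -9
PUSH -1 → 3 -9 -1
SUB     → 3 -8
PUSH 12 → 3 -8 12
MUL     → 3 -96
MUL     → -288
STORE 0 → (empty)
LOAD 0  → -288
PUSH 54 → -288 54
LT      → 1
LOAD 0  → 1 -288
POP     → 1
DUP     → 1 1
PUSH 3  → 1 1 3
OVER    → 1 1 3 1
ROT     → 1 3 1 1
MUL     → 1 3 1
ROT     → 3 1 1
ROT     → 1 1 3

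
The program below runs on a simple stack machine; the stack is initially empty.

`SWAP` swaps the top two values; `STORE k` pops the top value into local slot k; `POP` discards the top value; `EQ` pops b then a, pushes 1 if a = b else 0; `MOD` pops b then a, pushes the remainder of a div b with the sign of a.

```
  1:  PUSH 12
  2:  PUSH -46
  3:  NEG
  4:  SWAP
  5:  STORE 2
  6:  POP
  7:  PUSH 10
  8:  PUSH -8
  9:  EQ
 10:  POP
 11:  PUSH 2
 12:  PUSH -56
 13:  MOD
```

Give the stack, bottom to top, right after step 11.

[2]

PUSH 12  : 12
PUSH -46 : 12 -46
NEG      : 12 46
SWAP     : 46 12
STORE 2  : 46
POP      : (empty)
PUSH 10  : 10
PUSH -8  : 10 -8
EQ       : 0
POP      : (empty)
PUSH 2   : 2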